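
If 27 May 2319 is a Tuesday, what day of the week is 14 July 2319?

Monday

May 2319: 31 − 27 = 4 days remain.
Then June (30): 30 days.
July 1–14, 2319: 14 days.
Total: 4 + 30 + 14 = 48 days.
48 mod 7 = 6, so 6 days after Tuesday is Monday.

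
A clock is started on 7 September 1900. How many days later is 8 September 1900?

Within September 1900: 8 − 7 = 1 day.

1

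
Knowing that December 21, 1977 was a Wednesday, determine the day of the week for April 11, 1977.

Count forward from the earlier date (April 11, 1977) to the later (December 21, 1977):
April 1977: 30 − 11 = 19 days remain.
Then May (31), June (30), July (31), August (31), September (30), October (31), November (30): 31 + 30 + 31 + 31 + 30 + 31 + 30 = 214 days.
December 1–21, 1977: 21 days.
Total: 19 + 214 + 21 = 254 days.
254 mod 7 = 2, so 2 days before Wednesday is Monday.

Monday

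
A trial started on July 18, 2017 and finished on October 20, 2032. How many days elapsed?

5573

From July 18, 2017 to July 18, 2032: 15 years, of which 4 contain a Feb 29 — 11×365 + 4×366 = 5479 days.
July 2032: 31 − 18 = 13 days remain.
Then August (31), September (30): 31 + 30 = 61 days.
October 1–20, 2032: 20 days.
Residual: 94 days.
Total: 5573 days.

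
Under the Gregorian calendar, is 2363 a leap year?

2363 is not a leap year.

No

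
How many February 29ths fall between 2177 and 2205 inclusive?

Years divisible by 4 in [2177, 2205]: 2180, 2184, 2188, 2192, 2196, 2200, 2204.
Of these, 2200 is divisible by 100 but not 400, so not leap.
Leap years: 7 − 1 = 6.

6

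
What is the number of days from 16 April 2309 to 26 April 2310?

April 2309: 30 − 16 = 14 days remain.
Then 11 full months totalling 335 days.
April 1–26, 2310: 26 days.
Total: 14 + 335 + 26 = 375 days.

375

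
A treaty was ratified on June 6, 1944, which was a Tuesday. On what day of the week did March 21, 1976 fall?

Day-of-year of June 6, 1944: 158.
Day-of-year of March 21, 1976: 81.
1944 has 366 days, so 366 − 158 = 208 days remain in 1944.
Full years 1945–1975: 24 common + 7 leap = 24×365 + 7×366 = 11322 days.
Total: 208 + 11322 + 81 = 11611 days.
11611 mod 7 = 5, so 5 days after Tuesday is Sunday.

Sunday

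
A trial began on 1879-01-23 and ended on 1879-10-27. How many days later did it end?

January 1879: 31 − 23 = 8 days remain.
Then February 1879 (28), March (31), April (30), May (31), June (30), July (31), August (31), September (30): 28 + 31 + 30 + 31 + 30 + 31 + 31 + 30 = 242 days.
October 1–27, 1879: 27 days.
Total: 8 + 242 + 27 = 277 days.

277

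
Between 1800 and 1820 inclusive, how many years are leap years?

5

Years divisible by 4 in [1800, 1820]: 1800, 1804, 1808, 1812, 1816, 1820.
Of these, 1800 is divisible by 100 but not 400, so not leap.
Leap years: 6 − 1 = 5.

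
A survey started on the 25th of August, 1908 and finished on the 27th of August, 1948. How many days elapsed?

Day-of-year of August 25, 1908: 238.
Day-of-year of August 27, 1948: 240.
1908 has 366 days, so 366 − 238 = 128 days remain in 1908.
Full years 1909–1947: 30 common + 9 leap = 30×365 + 9×366 = 14244 days.
Total: 128 + 14244 + 240 = 14612 days.

14612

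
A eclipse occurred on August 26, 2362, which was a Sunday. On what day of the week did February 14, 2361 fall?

Count forward from the earlier date (February 14, 2361) to the later (August 26, 2362):
February 2361: 28 − 14 = 14 days remain (2361 is not a leap year, so February has 28 days).
Then 17 full months totalling 518 days.
August 1–26, 2362: 26 days.
Total: 14 + 518 + 26 = 558 days.
558 mod 7 = 5, so 5 days before Sunday is Tuesday.

Tuesday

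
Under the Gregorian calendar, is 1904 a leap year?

1904 is a leap year.

Yes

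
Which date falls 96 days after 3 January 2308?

8 April 2308

Count 96 days after January 3, 2308:
January 2308: 31 − 3 = 28 days remain.
Then February 2308 (29), March (31): 29 + 31 = 60 days.
April 1–8, 2308: 8 days.
Total: 28 + 60 + 8 = 96 days.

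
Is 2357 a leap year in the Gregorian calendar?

2357 is not a leap year.

No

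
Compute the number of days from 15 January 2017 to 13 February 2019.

759

January 15, 2017 → January 15, 2018: 365 days.
January 15, 2018 → January 15, 2019: 365 days.
January 2019: 31 − 15 = 16 days remain.
February 1–13, 2019: 13 days (2019 is not a leap year).
Residual: 29 days.
Total: 759 days.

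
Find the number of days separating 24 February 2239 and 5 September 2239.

193

February 2239: 28 − 24 = 4 days remain (2239 is not a leap year, so February has 28 days).
Then March (31), April (30), May (31), June (30), July (31), August (31): 31 + 30 + 31 + 30 + 31 + 31 = 184 days.
September 1–5, 2239: 5 days.
Total: 4 + 184 + 5 = 193 days.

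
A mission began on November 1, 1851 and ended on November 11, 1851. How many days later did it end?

Within November 1851: 11 − 1 = 10 days.

10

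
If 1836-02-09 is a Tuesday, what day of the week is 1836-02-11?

Within February 1836: 11 − 9 = 2 days.
2 mod 7 = 2, so 2 days after Tuesday is Thursday.

Thursday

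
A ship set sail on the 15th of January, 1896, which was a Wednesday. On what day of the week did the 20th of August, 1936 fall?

Thursday

From January 15, 1896 to January 15, 1936: 40 years, of which 9 contain a Feb 29 — 31×365 + 9×366 = 14609 days.
(1900 is not a leap year (divisible by 100 but not 400).)
January 1936: 31 − 15 = 16 days remain.
Then February 1936 (29), March (31), April (30), May (31), June (30), July (31): 29 + 31 + 30 + 31 + 30 + 31 = 182 days.
August 1–20, 1936: 20 days.
Residual: 218 days.
Total: 14827 days.
14827 mod 7 = 1, so 1 day after Wednesday is Thursday.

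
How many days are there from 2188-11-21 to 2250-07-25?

22525

Day-of-year of November 21, 2188: 326.
Day-of-year of July 25, 2250: 206.
2188 has 366 days, so 366 − 326 = 40 days remain in 2188.
Full years 2189–2249: 47 common + 14 leap = 47×365 + 14×366 = 22279 days.
Total: 40 + 22279 + 206 = 22525 days.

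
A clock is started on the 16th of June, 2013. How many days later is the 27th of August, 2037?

8838

Day-of-year of June 16, 2013: 167.
Day-of-year of August 27, 2037: 239.
2013 has 365 days, so 365 − 167 = 198 days remain in 2013.
Full years 2014–2036: 17 common + 6 leap = 17×365 + 6×366 = 8401 days.
Total: 198 + 8401 + 239 = 8838 days.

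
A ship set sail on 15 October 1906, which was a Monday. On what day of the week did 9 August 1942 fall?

Day-of-year of October 15, 1906: 288.
Day-of-year of August 9, 1942: 221.
1906 has 365 days, so 365 − 288 = 77 days remain in 1906.
Full years 1907–1941: 26 common + 9 leap = 26×365 + 9×366 = 12784 days.
Total: 77 + 12784 + 221 = 13082 days.
13082 mod 7 = 6, so 6 days after Monday is Sunday.

Sunday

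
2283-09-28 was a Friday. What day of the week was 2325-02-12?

Thursday

From September 28, 2283 to September 28, 2324: 41 years, of which 10 contain a Feb 29 — 31×365 + 10×366 = 14975 days.
(2300 is not a leap year (divisible by 100 but not 400).)
September 2324: 30 − 28 = 2 days remain.
Then October (31), November (30), December (31), January (31): 31 + 30 + 31 + 31 = 123 days.
February 1–12, 2325: 12 days (2325 is not a leap year).
Residual: 137 days.
Total: 15112 days.
15112 mod 7 = 6, so 6 days after Friday is Thursday.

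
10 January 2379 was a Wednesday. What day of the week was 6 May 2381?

Day-of-year of January 10, 2379: 10.
Day-of-year of May 6, 2381: 126.
2379 has 365 days, so 365 − 10 = 355 days remain in 2379.
Full years: 2380: 366. Sum = 366.
Total: 355 + 366 + 126 = 847 days.
847 is a multiple of 7, so 6 May 2381 falls on the same weekday: Wednesday.

Wednesday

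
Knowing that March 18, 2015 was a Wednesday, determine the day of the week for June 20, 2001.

Wednesday

Count forward from the earlier date (June 20, 2001) to the later (March 18, 2015):
From June 20, 2001 to June 20, 2014: 13 years, of which 3 contain a Feb 29 — 10×365 + 3×366 = 4748 days.
June 2014: 30 − 20 = 10 days remain.
Then July (31), August (31), September (30), October (31), November (30), December (31), January (31), February 2015 (28): 31 + 31 + 30 + 31 + 30 + 31 + 31 + 28 = 243 days.
March 1–18, 2015: 18 days.
Residual: 271 days.
Total: 5019 days.
5019 is a multiple of 7, so June 20, 2001 falls on the same weekday: Wednesday.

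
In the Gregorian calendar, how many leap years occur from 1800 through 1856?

14

Years divisible by 4: 1800, 1804, …, 1856 — 15 in all.
Of these, 1800 is divisible by 100 but not 400, so not leap.
Leap years: 15 − 1 = 14.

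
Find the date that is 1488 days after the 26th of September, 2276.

the 23rd of October, 2280

Count 1488 days after September 26, 2276:
September 26, 2276 → September 26, 2277: 365 days.
September 26, 2277 → September 26, 2278: 365 days.
September 26, 2278 → September 26, 2279: 365 days.
September 26, 2279 → September 26, 2280: 366 days (2280 is a leap year).
September 2280: 30 − 26 = 4 days remain.
October 1–23, 2280: 23 days.
Residual: 27 days.
Total: 1488 days.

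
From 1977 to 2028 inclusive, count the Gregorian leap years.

13

Years divisible by 4: 1980, 1984, …, 2028 — 13 in all.
2000 is divisible by 400, so still leap.
No century exceptions apply. Count: 13.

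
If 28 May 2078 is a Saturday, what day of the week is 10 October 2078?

May 2078: 31 − 28 = 3 days remain.
Then June (30), July (31), August (31), September (30): 30 + 31 + 31 + 30 = 122 days.
October 1–10, 2078: 10 days.
Total: 3 + 122 + 10 = 135 days.
135 mod 7 = 2, so 2 days after Saturday is Monday.

Monday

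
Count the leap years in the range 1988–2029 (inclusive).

Years divisible by 4 in [1988, 2029]: 1988, 1992, 1996, 2000, 2004, 2008, 2012, 2016, 2020, 2024, 2028.
2000 is divisible by 400, so still leap.
No century exceptions apply. Count: 11.

11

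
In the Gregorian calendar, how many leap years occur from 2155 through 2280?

Years divisible by 4: 2156, 2160, …, 2280 — 32 in all.
Of these, 2200 is divisible by 100 but not 400, so not leap.
Leap years: 32 − 1 = 31.

31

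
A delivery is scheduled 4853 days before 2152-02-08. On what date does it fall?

2138-10-26

Count 4853 days before February 8, 2152:
Day-of-year of October 26, 2138: 299.
Day-of-year of February 8, 2152: 39.
2138 has 365 days, so 365 − 299 = 66 days remain in 2138.
Full years 2139–2151: 10 common + 3 leap = 10×365 + 3×366 = 4748 days.
Total: 66 + 4748 + 39 = 4853 days.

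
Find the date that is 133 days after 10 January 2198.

23 May 2198

Count 133 days after January 10, 2198:
January 2198: 31 − 10 = 21 days remain.
Then February 2198 (28), March (31), April (30): 28 + 31 + 30 = 89 days.
May 1–23, 2198: 23 days.
Total: 21 + 89 + 23 = 133 days.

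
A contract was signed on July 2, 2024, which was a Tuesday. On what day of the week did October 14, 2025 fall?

Day-of-year of July 2, 2024: 184.
Day-of-year of October 14, 2025: 287.
2024 has 366 days, so 366 − 184 = 182 days remain in 2024.
Total: 182 + 287 = 469 days.
469 is a multiple of 7, so October 14, 2025 falls on the same weekday: Tuesday.

Tuesday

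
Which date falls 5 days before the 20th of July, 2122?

the 15th of July, 2122

Count 5 days before July 20, 2122:
Within July 2122: 20 − 15 = 5 days.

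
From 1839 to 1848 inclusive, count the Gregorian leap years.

3

Years divisible by 4 in [1839, 1848]: 1840, 1844, 1848.
No century exceptions apply. Count: 3.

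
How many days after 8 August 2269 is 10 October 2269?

August 2269: 31 − 8 = 23 days remain.
Then September (30): 30 days.
October 1–10, 2269: 10 days.
Total: 23 + 30 + 10 = 63 days.

63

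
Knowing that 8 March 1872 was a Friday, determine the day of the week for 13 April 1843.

Count forward from the earlier date (April 13, 1843) to the later (March 8, 1872):
Day-of-year of April 13, 1843: 103.
Day-of-year of March 8, 1872: 68.
1843 has 365 days, so 365 − 103 = 262 days remain in 1843.
Full years 1844–1871: 21 common + 7 leap = 21×365 + 7×366 = 10227 days.
Total: 262 + 10227 + 68 = 10557 days.
10557 mod 7 = 1, so 1 day before Friday is Thursday.

Thursday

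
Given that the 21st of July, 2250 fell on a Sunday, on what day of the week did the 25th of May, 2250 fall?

Count forward from the earlier date (May 25, 2250) to the later (July 21, 2250):
May 2250: 31 − 25 = 6 days remain.
Then June (30): 30 days.
July 1–21, 2250: 21 days.
Total: 6 + 30 + 21 = 57 days.
57 mod 7 = 1, so 1 day before Sunday is Saturday.

Saturday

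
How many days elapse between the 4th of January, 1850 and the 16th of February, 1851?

408

Day-of-year of January 4, 1850: 4.
Day-of-year of February 16, 1851: 47.
1850 has 365 days, so 365 − 4 = 361 days remain in 1850.
Total: 361 + 47 = 408 days.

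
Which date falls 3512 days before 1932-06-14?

1922-11-02

Count 3512 days before June 14, 1932:
Day-of-year of November 2, 1922: 306.
Day-of-year of June 14, 1932: 166.
1922 has 365 days, so 365 − 306 = 59 days remain in 1922.
Full years 1923–1931: 7 common + 2 leap = 7×365 + 2×366 = 3287 days.
Total: 59 + 3287 + 166 = 3512 days.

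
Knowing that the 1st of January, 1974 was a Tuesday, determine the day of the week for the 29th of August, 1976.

January 1, 1974 → January 1, 1975: 365 days.
January 1, 1975 → January 1, 1976: 365 days.
January 1976: 31 − 1 = 30 days remain.
Then February 1976 (29), March (31), April (30), May (31), June (30), July (31): 29 + 31 + 30 + 31 + 30 + 31 = 182 days.
August 1–29, 1976: 29 days.
Residual: 241 days.
Total: 971 days.
971 mod 7 = 5, so 5 days after Tuesday is Sunday.

Sunday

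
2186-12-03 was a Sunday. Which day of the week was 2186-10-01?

Sunday

Count forward from the earlier date (October 1, 2186) to the later (December 3, 2186):
October 2186: 31 − 1 = 30 days remain.
Then November (30): 30 days.
December 1–3, 2186: 3 days.
Total: 30 + 30 + 3 = 63 days.
63 is a multiple of 7, so 2186-10-01 falls on the same weekday: Sunday.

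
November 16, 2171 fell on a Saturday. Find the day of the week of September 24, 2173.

November 16, 2171 → November 16, 2172: 366 days (2172 is a leap year).
November 2172: 30 − 16 = 14 days remain.
Then 9 full months totalling 274 days.
September 1–24, 2173: 24 days.
Residual: 312 days.
Total: 678 days.
678 mod 7 = 6, so 6 days after Saturday is Friday.

Friday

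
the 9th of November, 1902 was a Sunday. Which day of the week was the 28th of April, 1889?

Sunday

Count forward from the earlier date (April 28, 1889) to the later (November 9, 1902):
Day-of-year of April 28, 1889: 118.
Day-of-year of November 9, 1902: 313.
1889 has 365 days, so 365 − 118 = 247 days remain in 1889.
Full years 1890–1901: 10 common + 2 leap = 10×365 + 2×366 = 4382 days.
Total: 247 + 4382 + 313 = 4942 days.
4942 is a multiple of 7, so the 28th of April, 1889 falls on the same weekday: Sunday.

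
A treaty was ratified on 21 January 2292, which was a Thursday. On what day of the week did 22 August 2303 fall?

From January 21, 2292 to January 21, 2303: 11 years, of which 2 contain a Feb 29 — 9×365 + 2×366 = 4017 days.
(2300 is not a leap year (divisible by 100 but not 400).)
January 2303: 31 − 21 = 10 days remain.
Then February 2303 (28), March (31), April (30), May (31), June (30), July (31): 28 + 31 + 30 + 31 + 30 + 31 = 181 days.
August 1–22, 2303: 22 days.
Residual: 213 days.
Total: 4230 days.
4230 mod 7 = 2, so 2 days after Thursday is Saturday.

Saturday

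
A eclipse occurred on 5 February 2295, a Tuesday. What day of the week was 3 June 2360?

Friday

Day-of-year of February 5, 2295: 36.
Day-of-year of June 3, 2360: 155.
2295 has 365 days, so 365 − 36 = 329 days remain in 2295.
Full years 2296–2359: 49 common + 15 leap = 49×365 + 15×366 = 23375 days.
Total: 329 + 23375 + 155 = 23859 days.
23859 mod 7 = 3, so 3 days after Tuesday is Friday.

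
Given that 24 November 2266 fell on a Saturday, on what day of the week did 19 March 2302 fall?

From November 24, 2266 to November 24, 2301: 35 years, of which 8 contain a Feb 29 — 27×365 + 8×366 = 12783 days.
(2300 is not a leap year (divisible by 100 but not 400).)
November 2301: 30 − 24 = 6 days remain.
Then December (31), January (31), February 2302 (28): 31 + 31 + 28 = 90 days.
March 1–19, 2302: 19 days.
Residual: 115 days.
Total: 12898 days.
12898 mod 7 = 4, so 4 days after Saturday is Wednesday.

Wednesday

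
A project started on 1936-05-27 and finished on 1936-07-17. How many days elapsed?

51

May 1936: 31 − 27 = 4 days remain.
Then June (30): 30 days.
July 1–17, 1936: 17 days.
Total: 4 + 30 + 17 = 51 days.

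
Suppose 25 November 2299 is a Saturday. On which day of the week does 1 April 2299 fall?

Count forward from the earlier date (April 1, 2299) to the later (November 25, 2299):
April 2299: 30 − 1 = 29 days remain.
Then May (31), June (30), July (31), August (31), September (30), October (31): 31 + 30 + 31 + 31 + 30 + 31 = 184 days.
November 1–25, 2299: 25 days.
Total: 29 + 184 + 25 = 238 days.
238 is a multiple of 7, so 1 April 2299 falls on the same weekday: Saturday.

Saturday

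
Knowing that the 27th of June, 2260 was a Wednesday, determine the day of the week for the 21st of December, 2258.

Count forward from the earlier date (December 21, 2258) to the later (June 27, 2260):
Day-of-year of December 21, 2258: 355.
Day-of-year of June 27, 2260: 179.
2258 has 365 days, so 365 − 355 = 10 days remain in 2258.
Full years: 2259: 365. Sum = 365.
Total: 10 + 365 + 179 = 554 days.
554 mod 7 = 1, so 1 day before Wednesday is Tuesday.

Tuesday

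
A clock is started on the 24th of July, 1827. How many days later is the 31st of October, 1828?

July 24, 1827 → July 24, 1828: 366 days (1828 is a leap year).
July 1828: 31 − 24 = 7 days remain.
Then August (31), September (30): 31 + 30 = 61 days.
October 1–31, 1828: 31 days.
Residual: 99 days.
Total: 465 days.

465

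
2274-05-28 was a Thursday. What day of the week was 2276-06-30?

May 2274: 31 − 28 = 3 days remain.
Then 24 full months totalling 731 days.
June 1–30, 2276: 30 days.
Total: 3 + 731 + 30 = 764 days.
764 mod 7 = 1, so 1 day after Thursday is Friday.

Friday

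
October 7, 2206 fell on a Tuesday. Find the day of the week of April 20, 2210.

October 7, 2206 → October 7, 2207: 365 days.
October 7, 2207 → October 7, 2208: 366 days (2208 is a leap year).
October 7, 2208 → October 7, 2209: 365 days.
October 2209: 31 − 7 = 24 days remain.
Then November (30), December (31), January (31), February 2210 (28), March (31): 30 + 31 + 31 + 28 + 31 = 151 days.
April 1–20, 2210: 20 days.
Residual: 195 days.
Total: 1291 days.
1291 mod 7 = 3, so 3 days after Tuesday is Friday.

Friday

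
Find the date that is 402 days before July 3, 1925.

May 27, 1924

Count 402 days before July 3, 1925:
Day-of-year of May 27, 1924: 148.
Day-of-year of July 3, 1925: 184.
1924 has 366 days, so 366 − 148 = 218 days remain in 1924.
Total: 218 + 184 = 402 days.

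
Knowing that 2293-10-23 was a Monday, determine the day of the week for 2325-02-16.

Day-of-year of October 23, 2293: 296.
Day-of-year of February 16, 2325: 47.
2293 has 365 days, so 365 − 296 = 69 days remain in 2293.
Full years 2294–2324: 24 common + 7 leap = 24×365 + 7×366 = 11322 days.
Total: 69 + 11322 + 47 = 11438 days.
11438 is a multiple of 7, so 2325-02-16 falls on the same weekday: Monday.

Monday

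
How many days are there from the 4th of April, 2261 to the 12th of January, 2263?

April 2261: 30 − 4 = 26 days remain.
Then 20 full months totalling 610 days.
January 1–12, 2263: 12 days.
Total: 26 + 610 + 12 = 648 days.

648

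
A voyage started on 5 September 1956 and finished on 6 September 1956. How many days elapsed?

1

Within September 1956: 6 − 5 = 1 day.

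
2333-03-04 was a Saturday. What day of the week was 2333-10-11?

Wednesday

March 2333: 31 − 4 = 27 days remain.
Then April (30), May (31), June (30), July (31), August (31), September (30): 30 + 31 + 30 + 31 + 31 + 30 = 183 days.
October 1–11, 2333: 11 days.
Total: 27 + 183 + 11 = 221 days.
221 mod 7 = 4, so 4 days after Saturday is Wednesday.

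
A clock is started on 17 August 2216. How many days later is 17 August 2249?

From August 17, 2216 to August 17, 2249: 33 years, of which 8 contain a Feb 29 — 25×365 + 8×366 = 12053 days.
Total: 12053 days.

12053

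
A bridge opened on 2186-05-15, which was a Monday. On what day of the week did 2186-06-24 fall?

Saturday

May 2186: 31 − 15 = 16 days remain.
June 1–24, 2186: 24 days.
Total: 16 + 24 = 40 days.
40 mod 7 = 5, so 5 days after Monday is Saturday.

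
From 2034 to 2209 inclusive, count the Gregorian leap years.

42

Years divisible by 4: 2036, 2040, …, 2208 — 44 in all.
Of these, 2100, 2200 are divisible by 100 but not 400, so not leap.
Leap years: 44 − 2 = 42.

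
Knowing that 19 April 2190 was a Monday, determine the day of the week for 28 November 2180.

Tuesday

Count forward from the earlier date (November 28, 2180) to the later (April 19, 2190):
Day-of-year of November 28, 2180: 333.
Day-of-year of April 19, 2190: 109.
2180 has 366 days, so 366 − 333 = 33 days remain in 2180.
Full years 2181–2189: 7 common + 2 leap = 7×365 + 2×366 = 3287 days.
Total: 33 + 3287 + 109 = 3429 days.
3429 mod 7 = 6, so 6 days before Monday is Tuesday.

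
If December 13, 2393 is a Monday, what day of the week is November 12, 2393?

Count forward from the earlier date (November 12, 2393) to the later (December 13, 2393):
November 2393: 30 − 12 = 18 days remain.
December 1–13, 2393: 13 days.
Total: 18 + 13 = 31 days.
31 mod 7 = 3, so 3 days before Monday is Friday.

Friday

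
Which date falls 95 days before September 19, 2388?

June 16, 2388

Count 95 days before September 19, 2388:
June 2388: 30 − 16 = 14 days remain.
Then July (31), August (31): 31 + 31 = 62 days.
September 1–19, 2388: 19 days.
Total: 14 + 62 + 19 = 95 days.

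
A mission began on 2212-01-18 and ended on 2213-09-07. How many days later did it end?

January 2212: 31 − 18 = 13 days remain.
Then 19 full months totalling 578 days.
September 1–7, 2213: 7 days.
Total: 13 + 578 + 7 = 598 days.

598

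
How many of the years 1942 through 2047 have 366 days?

26

Years divisible by 4: 1944, 1948, …, 2044 — 26 in all.
2000 is divisible by 400, so still leap.
No century exceptions apply. Count: 26.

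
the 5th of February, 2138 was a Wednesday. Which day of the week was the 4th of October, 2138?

February 2138: 28 − 5 = 23 days remain (2138 is not a leap year, so February has 28 days).
Then March (31), April (30), May (31), June (30), July (31), August (31), September (30): 31 + 30 + 31 + 30 + 31 + 31 + 30 = 214 days.
October 1–4, 2138: 4 days.
Total: 23 + 214 + 4 = 241 days.
241 mod 7 = 3, so 3 days after Wednesday is Saturday.

Saturday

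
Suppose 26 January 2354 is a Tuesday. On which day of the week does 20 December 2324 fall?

Saturday

Count forward from the earlier date (December 20, 2324) to the later (January 26, 2354):
Day-of-year of December 20, 2324: 355.
Day-of-year of January 26, 2354: 26.
2324 has 366 days, so 366 − 355 = 11 days remain in 2324.
Full years 2325–2353: 22 common + 7 leap = 22×365 + 7×366 = 10592 days.
Total: 11 + 10592 + 26 = 10629 days.
10629 mod 7 = 3, so 3 days before Tuesday is Saturday.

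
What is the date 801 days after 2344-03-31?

2346-06-10

Count 801 days after March 31, 2344:
Day-of-year of March 31, 2344: 91.
Day-of-year of June 10, 2346: 161.
2344 has 366 days, so 366 − 91 = 275 days remain in 2344.
Full years: 2345: 365. Sum = 365.
Total: 275 + 365 + 161 = 801 days.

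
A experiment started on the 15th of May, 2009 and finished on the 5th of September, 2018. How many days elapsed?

3400

From May 15, 2009 to May 15, 2018: 9 years, of which 2 contain a Feb 29 — 7×365 + 2×366 = 3287 days.
May 2018: 31 − 15 = 16 days remain.
Then June (30), July (31), August (31): 30 + 31 + 31 = 92 days.
September 1–5, 2018: 5 days.
Residual: 113 days.
Total: 3400 days.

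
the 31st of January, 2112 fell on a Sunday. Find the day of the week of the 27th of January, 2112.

Count forward from the earlier date (January 27, 2112) to the later (January 31, 2112):
Within January 2112: 31 − 27 = 4 days.
4 mod 7 = 4, so 4 days before Sunday is Wednesday.

Wednesday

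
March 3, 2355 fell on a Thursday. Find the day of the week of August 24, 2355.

March 2355: 31 − 3 = 28 days remain.
Then April (30), May (31), June (30), July (31): 30 + 31 + 30 + 31 = 122 days.
August 1–24, 2355: 24 days.
Total: 28 + 122 + 24 = 174 days.
174 mod 7 = 6, so 6 days after Thursday is Wednesday.

Wednesday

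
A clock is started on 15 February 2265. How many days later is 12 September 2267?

February 2265: 28 − 15 = 13 days remain (2265 is not a leap year, so February has 28 days).
Then 30 full months totalling 914 days.
September 1–12, 2267: 12 days.
Total: 13 + 914 + 12 = 939 days.

939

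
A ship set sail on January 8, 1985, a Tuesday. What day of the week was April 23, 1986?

January 8, 1985 → January 8, 1986: 365 days.
January 1986: 31 − 8 = 23 days remain.
Then February 1986 (28), March (31): 28 + 31 = 59 days.
April 1–23, 1986: 23 days.
Residual: 105 days.
Total: 470 days.
470 mod 7 = 1, so 1 day after Tuesday is Wednesday.

Wednesday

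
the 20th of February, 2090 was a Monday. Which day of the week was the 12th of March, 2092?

Wednesday

Day-of-year of February 20, 2090: 51.
Day-of-year of March 12, 2092: 72.
2090 has 365 days, so 365 − 51 = 314 days remain in 2090.
Full years: 2091: 365. Sum = 365.
Total: 314 + 365 + 72 = 751 days.
751 mod 7 = 2, so 2 days after Monday is Wednesday.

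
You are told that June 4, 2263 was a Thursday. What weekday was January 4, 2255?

Count forward from the earlier date (January 4, 2255) to the later (June 4, 2263):
Day-of-year of January 4, 2255: 4.
Day-of-year of June 4, 2263: 155.
2255 has 365 days, so 365 − 4 = 361 days remain in 2255.
Full years 2256–2262: 5 common + 2 leap = 5×365 + 2×366 = 2557 days.
Total: 361 + 2557 + 155 = 3073 days.
3073 is a multiple of 7, so January 4, 2255 falls on the same weekday: Thursday.

Thursday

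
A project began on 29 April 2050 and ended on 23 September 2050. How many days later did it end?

147

April 2050: 30 − 29 = 1 day remains.
Then May (31), June (30), July (31), August (31): 31 + 30 + 31 + 31 = 123 days.
September 1–23, 2050: 23 days.
Total: 1 + 123 + 23 = 147 days.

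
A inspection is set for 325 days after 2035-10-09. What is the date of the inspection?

2036-08-29

Count 325 days after October 9, 2035:
October 2035: 31 − 9 = 22 days remain.
Then 9 full months totalling 274 days.
August 1–29, 2036: 29 days.
Total: 22 + 274 + 29 = 325 days.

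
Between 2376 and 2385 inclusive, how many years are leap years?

Years divisible by 4 in [2376, 2385]: 2376, 2380, 2384.
No century exceptions apply. Count: 3.

3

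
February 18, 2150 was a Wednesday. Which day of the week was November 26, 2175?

From February 18, 2150 to February 18, 2175: 25 years, of which 6 contain a Feb 29 — 19×365 + 6×366 = 9131 days.
February 2175: 28 − 18 = 10 days remain (2175 is not a leap year, so February has 28 days).
Then March (31), April (30), May (31), June (30), July (31), August (31), September (30), October (31): 31 + 30 + 31 + 30 + 31 + 31 + 30 + 31 = 245 days.
November 1–26, 2175: 26 days.
Residual: 281 days.
Total: 9412 days.
9412 mod 7 = 4, so 4 days after Wednesday is Sunday.

Sunday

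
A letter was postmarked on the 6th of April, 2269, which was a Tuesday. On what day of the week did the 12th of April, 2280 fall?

Monday

Day-of-year of April 6, 2269: 96.
Day-of-year of April 12, 2280: 103.
2269 has 365 days, so 365 − 96 = 269 days remain in 2269.
Full years 2270–2279: 8 common + 2 leap = 8×365 + 2×366 = 3652 days.
Total: 269 + 3652 + 103 = 4024 days.
4024 mod 7 = 6, so 6 days after Tuesday is Monday.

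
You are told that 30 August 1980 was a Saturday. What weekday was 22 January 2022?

Saturday

From August 30, 1980 to August 30, 2021: 41 years, of which 10 contain a Feb 29 — 31×365 + 10×366 = 14975 days.
(2000 is a leap year (divisible by 400).)
August 2021: 31 − 30 = 1 day remains.
Then September (30), October (31), November (30), December (31): 30 + 31 + 30 + 31 = 122 days.
January 1–22, 2022: 22 days.
Residual: 145 days.
Total: 15120 days.
15120 is a multiple of 7, so 22 January 2022 falls on the same weekday: Saturday.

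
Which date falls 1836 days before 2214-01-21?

2209-01-11

Count 1836 days before January 21, 2214:
Day-of-year of January 11, 2209: 11.
Day-of-year of January 21, 2214: 21.
2209 has 365 days, so 365 − 11 = 354 days remain in 2209.
Full years: 2210: 365; 2211: 365; 2212: 366; 2213: 365. Sum = 1461.
Total: 354 + 1461 + 21 = 1836 days.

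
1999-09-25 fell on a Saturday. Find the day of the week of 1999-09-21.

Count forward from the earlier date (September 21, 1999) to the later (September 25, 1999):
Within September 1999: 25 − 21 = 4 days.
4 mod 7 = 4, so 4 days before Saturday is Tuesday.

Tuesday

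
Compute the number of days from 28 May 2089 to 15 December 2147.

21384

From May 28, 2089 to May 28, 2147: 58 years, of which 13 contain a Feb 29 — 45×365 + 13×366 = 21183 days.
(2100 is not a leap year (divisible by 100 but not 400).)
May 2147: 31 − 28 = 3 days remain.
Then June (30), July (31), August (31), September (30), October (31), November (30): 30 + 31 + 31 + 30 + 31 + 30 = 183 days.
December 1–15, 2147: 15 days.
Residual: 201 days.
Total: 21384 days.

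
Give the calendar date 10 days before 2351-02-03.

2351-01-24

Count 10 days before February 3, 2351:
January 2351: 31 − 24 = 7 days remain.
February 1–3, 2351: 3 days (2351 is not a leap year).
Total: 7 + 3 = 10 days.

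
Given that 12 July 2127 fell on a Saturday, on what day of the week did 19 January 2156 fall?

Monday

Day-of-year of July 12, 2127: 193.
Day-of-year of January 19, 2156: 19.
2127 has 365 days, so 365 − 193 = 172 days remain in 2127.
Full years 2128–2155: 21 common + 7 leap = 21×365 + 7×366 = 10227 days.
Total: 172 + 10227 + 19 = 10418 days.
10418 mod 7 = 2, so 2 days after Saturday is Monday.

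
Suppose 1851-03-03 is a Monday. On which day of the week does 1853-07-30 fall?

Saturday

March 1851: 31 − 3 = 28 days remain.
Then 27 full months totalling 822 days.
July 1–30, 1853: 30 days.
Total: 28 + 822 + 30 = 880 days.
880 mod 7 = 5, so 5 days after Monday is Saturday.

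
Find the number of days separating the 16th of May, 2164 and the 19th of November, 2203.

Day-of-year of May 16, 2164: 137.
Day-of-year of November 19, 2203: 323.
2164 has 366 days, so 366 − 137 = 229 days remain in 2164.
Full years 2165–2202: 30 common + 8 leap = 30×365 + 8×366 = 13878 days.
Total: 229 + 13878 + 323 = 14430 days.

14430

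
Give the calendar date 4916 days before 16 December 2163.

1 July 2150

Count 4916 days before December 16, 2163:
Day-of-year of July 1, 2150: 182.
Day-of-year of December 16, 2163: 350.
2150 has 365 days, so 365 − 182 = 183 days remain in 2150.
Full years 2151–2162: 9 common + 3 leap = 9×365 + 3×366 = 4383 days.
Total: 183 + 4383 + 350 = 4916 days.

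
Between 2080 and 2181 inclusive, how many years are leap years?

25

Years divisible by 4: 2080, 2084, …, 2180 — 26 in all.
Of these, 2100 is divisible by 100 but not 400, so not leap.
Leap years: 26 − 1 = 25.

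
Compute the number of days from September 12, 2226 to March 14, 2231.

Day-of-year of September 12, 2226: 255.
Day-of-year of March 14, 2231: 73.
2226 has 365 days, so 365 − 255 = 110 days remain in 2226.
Full years: 2227: 365; 2228: 366; 2229: 365; 2230: 365. Sum = 1461.
Total: 110 + 1461 + 73 = 1644 days.

1644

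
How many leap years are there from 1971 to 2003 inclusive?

Years divisible by 4 in [1971, 2003]: 1972, 1976, 1980, 1984, 1988, 1992, 1996, 2000.
2000 is divisible by 400, so still leap.
No century exceptions apply. Count: 8.

8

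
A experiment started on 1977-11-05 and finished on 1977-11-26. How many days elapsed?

21

Within November 1977: 26 − 5 = 21 days.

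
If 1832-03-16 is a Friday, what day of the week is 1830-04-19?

Count forward from the earlier date (April 19, 1830) to the later (March 16, 1832):
Day-of-year of April 19, 1830: 109.
Day-of-year of March 16, 1832: 76.
1830 has 365 days, so 365 − 109 = 256 days remain in 1830.
Full years: 1831: 365. Sum = 365.
Total: 256 + 365 + 76 = 697 days.
697 mod 7 = 4, so 4 days before Friday is Monday.

Monday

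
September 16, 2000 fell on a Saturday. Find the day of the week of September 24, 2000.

Within September 2000: 24 − 16 = 8 days.
8 mod 7 = 1, so 1 day after Saturday is Sunday.

Sunday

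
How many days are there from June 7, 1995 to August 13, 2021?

9564

From June 7, 1995 to June 7, 2021: 26 years, of which 7 contain a Feb 29 — 19×365 + 7×366 = 9497 days.
(2000 is a leap year (divisible by 400).)
June 2021: 30 − 7 = 23 days remain.
Then July (31): 31 days.
August 1–13, 2021: 13 days.
Residual: 67 days.
Total: 9564 days.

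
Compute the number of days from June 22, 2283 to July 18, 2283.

26

June 2283: 30 − 22 = 8 days remain.
July 1–18, 2283: 18 days.
Total: 8 + 18 = 26 days.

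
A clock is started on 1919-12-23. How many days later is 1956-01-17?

13174

Day-of-year of December 23, 1919: 357.
Day-of-year of January 17, 1956: 17.
1919 has 365 days, so 365 − 357 = 8 days remain in 1919.
Full years 1920–1955: 27 common + 9 leap = 27×365 + 9×366 = 13149 days.
Total: 8 + 13149 + 17 = 13174 days.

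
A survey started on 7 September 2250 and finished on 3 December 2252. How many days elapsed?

Day-of-year of September 7, 2250: 250.
Day-of-year of December 3, 2252: 338.
2250 has 365 days, so 365 − 250 = 115 days remain in 2250.
Full years: 2251: 365. Sum = 365.
Total: 115 + 365 + 338 = 818 days.

818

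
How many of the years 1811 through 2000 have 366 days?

Years divisible by 4: 1812, 1816, …, 2000 — 48 in all.
Of these, 1900 is divisible by 100 but not 400, so not leap.
2000 is divisible by 400, so still leap.
Leap years: 48 − 1 = 47.

47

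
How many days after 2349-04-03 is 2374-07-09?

From April 3, 2349 to April 3, 2374: 25 years, of which 6 contain a Feb 29 — 19×365 + 6×366 = 9131 days.
April 2374: 30 − 3 = 27 days remain.
Then May (31), June (30): 31 + 30 = 61 days.
July 1–9, 2374: 9 days.
Residual: 97 days.
Total: 9228 days.

9228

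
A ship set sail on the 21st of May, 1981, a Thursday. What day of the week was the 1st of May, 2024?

From May 21, 1981 to May 21, 2023: 42 years, of which 10 contain a Feb 29 — 32×365 + 10×366 = 15340 days.
(2000 is a leap year (divisible by 400).)
May 2023: 31 − 21 = 10 days remain.
Then 11 full months totalling 335 days.
May 1, 2024: 1 day.
Residual: 346 days.
Total: 15686 days.
15686 mod 7 = 6, so 6 days after Thursday is Wednesday.

Wednesday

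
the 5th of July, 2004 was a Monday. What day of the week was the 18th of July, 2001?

Wednesday

Count forward from the earlier date (July 18, 2001) to the later (July 5, 2004):
Day-of-year of July 18, 2001: 199.
Day-of-year of July 5, 2004: 187.
2001 has 365 days, so 365 − 199 = 166 days remain in 2001.
Full years: 2002: 365; 2003: 365. Sum = 730.
Total: 166 + 730 + 187 = 1083 days.
1083 mod 7 = 5, so 5 days before Monday is Wednesday.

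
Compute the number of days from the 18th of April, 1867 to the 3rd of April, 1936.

25187

Day-of-year of April 18, 1867: 108.
Day-of-year of April 3, 1936: 94.
1867 has 365 days, so 365 − 108 = 257 days remain in 1867.
Full years 1868–1935: 52 common + 16 leap = 52×365 + 16×366 = 24836 days.
Total: 257 + 24836 + 94 = 25187 days.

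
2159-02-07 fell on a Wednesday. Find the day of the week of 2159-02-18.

Sunday

Within February 2159: 18 − 7 = 11 days.
11 mod 7 = 4, so 4 days after Wednesday is Sunday.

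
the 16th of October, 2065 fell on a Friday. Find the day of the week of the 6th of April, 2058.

Count forward from the earlier date (April 6, 2058) to the later (October 16, 2065):
Day-of-year of April 6, 2058: 96.
Day-of-year of October 16, 2065: 289.
2058 has 365 days, so 365 − 96 = 269 days remain in 2058.
Full years: 2059: 365; 2060: 366; 2061: 365; 2062: 365; 2063: 365; 2064: 366. Sum = 2192.
Total: 269 + 2192 + 289 = 2750 days.
2750 mod 7 = 6, so 6 days before Friday is Saturday.

Saturday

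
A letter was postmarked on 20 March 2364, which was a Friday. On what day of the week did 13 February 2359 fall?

Friday

Count forward from the earlier date (February 13, 2359) to the later (March 20, 2364):
February 13, 2359 → February 13, 2360: 365 days.
February 13, 2360 → February 13, 2361: 366 days (2360 is a leap year).
February 13, 2361 → February 13, 2362: 365 days.
February 13, 2362 → February 13, 2363: 365 days.
February 13, 2363 → February 13, 2364: 365 days.
February 2364: 29 − 13 = 16 days remain (2364 is a leap year, so February has 29 days).
March 1–20, 2364: 20 days.
Residual: 36 days.
Total: 1862 days.
1862 is a multiple of 7, so 13 February 2359 falls on the same weekday: Friday.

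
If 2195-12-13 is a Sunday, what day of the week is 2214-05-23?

Monday

Day-of-year of December 13, 2195: 347.
Day-of-year of May 23, 2214: 143.
2195 has 365 days, so 365 − 347 = 18 days remain in 2195.
Full years 2196–2213: 14 common + 4 leap = 14×365 + 4×366 = 6574 days.
Total: 18 + 6574 + 143 = 6735 days.
6735 mod 7 = 1, so 1 day after Sunday is Monday.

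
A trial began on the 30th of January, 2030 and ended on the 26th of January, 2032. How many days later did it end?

726

January 2030: 31 − 30 = 1 day remains.
Then 23 full months totalling 699 days.
January 1–26, 2032: 26 days.
Total: 1 + 699 + 26 = 726 days.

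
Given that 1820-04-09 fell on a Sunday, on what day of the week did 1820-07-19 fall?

April 1820: 30 − 9 = 21 days remain.
Then May (31), June (30): 31 + 30 = 61 days.
July 1–19, 1820: 19 days.
Total: 21 + 61 + 19 = 101 days.
101 mod 7 = 3, so 3 days after Sunday is Wednesday.

Wednesday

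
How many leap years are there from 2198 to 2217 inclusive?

4

Years divisible by 4 in [2198, 2217]: 2200, 2204, 2208, 2212, 2216.
Of these, 2200 is divisible by 100 but not 400, so not leap.
Leap years: 5 − 1 = 4.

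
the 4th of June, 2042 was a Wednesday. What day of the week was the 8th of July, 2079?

Day-of-year of June 4, 2042: 155.
Day-of-year of July 8, 2079: 189.
2042 has 365 days, so 365 − 155 = 210 days remain in 2042.
Full years 2043–2078: 27 common + 9 leap = 27×365 + 9×366 = 13149 days.
Total: 210 + 13149 + 189 = 13548 days.
13548 mod 7 = 3, so 3 days after Wednesday is Saturday.

Saturday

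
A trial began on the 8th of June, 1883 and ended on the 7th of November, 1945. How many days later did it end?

22797

From June 8, 1883 to June 8, 1945: 62 years, of which 15 contain a Feb 29 — 47×365 + 15×366 = 22645 days.
(1900 is not a leap year (divisible by 100 but not 400).)
June 1945: 30 − 8 = 22 days remain.
Then July (31), August (31), September (30), October (31): 31 + 31 + 30 + 31 = 123 days.
November 1–7, 1945: 7 days.
Residual: 152 days.
Total: 22797 days.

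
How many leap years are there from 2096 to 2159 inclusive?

Years divisible by 4: 2096, 2100, …, 2156 — 16 in all.
Of these, 2100 is divisible by 100 but not 400, so not leap.
Leap years: 16 − 1 = 15.

15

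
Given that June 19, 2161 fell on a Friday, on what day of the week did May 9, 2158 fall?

Count forward from the earlier date (May 9, 2158) to the later (June 19, 2161):
Day-of-year of May 9, 2158: 129.
Day-of-year of June 19, 2161: 170.
2158 has 365 days, so 365 − 129 = 236 days remain in 2158.
Full years: 2159: 365; 2160: 366. Sum = 731.
Total: 236 + 731 + 170 = 1137 days.
1137 mod 7 = 3, so 3 days before Friday is Tuesday.

Tuesday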